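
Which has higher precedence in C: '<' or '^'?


'<' is relational (level 7); '^' is bitwise XOR (level 4)
Higher level binds tighter
'<' has higher precedence than '^'


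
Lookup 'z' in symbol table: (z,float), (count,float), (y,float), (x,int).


Lookup 'z' → type float


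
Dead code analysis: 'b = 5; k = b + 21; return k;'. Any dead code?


b is read by k's definition; k is returned
No dead code


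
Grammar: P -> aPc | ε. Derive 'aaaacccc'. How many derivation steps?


Derivation: P => aPc => aaPcc => aaaPccc => aaaaPcccc => aaaacccc
Steps: 5


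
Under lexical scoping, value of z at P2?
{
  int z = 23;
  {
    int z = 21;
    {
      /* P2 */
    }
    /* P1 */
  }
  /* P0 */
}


P2's block does not declare z; resolves to the enclosing declaration at depth 1
z = 21


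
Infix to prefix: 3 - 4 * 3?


'*' binds tighter: tree is (- 3 (* 4 3))
Prefix: - 3 * 4 3


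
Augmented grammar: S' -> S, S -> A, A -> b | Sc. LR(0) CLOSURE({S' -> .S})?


Start: S' -> .S
For each item with dot before a nonterminal B, add B -> .γ for every B-production
Closure: [S' -> .S, S -> .A, A -> .b, A -> .Sc]


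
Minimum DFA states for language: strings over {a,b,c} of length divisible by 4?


Track length mod 4: states 0..3, accept at 0
Minimal DFA: 4 states


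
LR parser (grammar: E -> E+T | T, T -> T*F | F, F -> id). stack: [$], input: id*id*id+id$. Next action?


no handle on stack; shift 'id'
Action: shift


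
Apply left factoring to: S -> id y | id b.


Common prefix: 'id'
Factored: S -> id S', S' -> y | b


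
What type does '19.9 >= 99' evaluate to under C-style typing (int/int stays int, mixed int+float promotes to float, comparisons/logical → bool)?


Operand types: float >= int
Rule: comparison yields bool
Result type: bool


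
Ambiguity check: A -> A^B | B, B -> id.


precedence layered via separate nonterminal B: deterministic
Unambiguous


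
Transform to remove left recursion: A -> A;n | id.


Left-recursive alternatives: A;n; non-recursive: id
Introduce A': A -> idA', A' -> ;nA' | ε


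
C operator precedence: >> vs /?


'/' is multiplicative (level 10); '>>' is shift (level 8)
Higher level binds tighter
'/' has higher precedence than '>>'


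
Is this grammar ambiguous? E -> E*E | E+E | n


'n*n+n' has two parse trees (no precedence encoded between * and +)
Ambiguous


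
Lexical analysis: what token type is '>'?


Pattern: operator symbol
Type: OPERATOR


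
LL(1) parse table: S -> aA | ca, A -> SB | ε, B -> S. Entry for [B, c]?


For [B, c]: 'c' ∈ FIRST(S)
Entry: B -> S


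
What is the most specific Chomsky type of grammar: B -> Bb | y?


Left-linear: every RHS is a terminal or one nonterminal followed by a terminal
Classification: Type 3 (Regular)


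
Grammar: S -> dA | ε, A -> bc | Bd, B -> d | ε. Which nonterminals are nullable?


A nonterminal is nullable iff some alternative derives ε (directly, or every symbol in it is nullable)
Nullable: {B, S}


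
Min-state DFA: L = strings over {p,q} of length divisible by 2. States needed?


Track length mod 2: states 0..1, accept at 0
Minimal DFA: 2 states


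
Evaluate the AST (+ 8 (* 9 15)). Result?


Evaluate inner: (* 9 15) = 135
Evaluate root: (+ 8 135) = 143
Result: 143


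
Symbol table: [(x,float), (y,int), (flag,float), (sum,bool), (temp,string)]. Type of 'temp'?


Lookup 'temp' → type string


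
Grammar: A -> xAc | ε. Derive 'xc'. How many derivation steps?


Derivation: A => xAc => xc
Steps: 2


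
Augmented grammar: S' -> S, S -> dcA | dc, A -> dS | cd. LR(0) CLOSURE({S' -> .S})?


Start: S' -> .S
For each item with dot before a nonterminal B, add B -> .γ for every B-production
Closure: [S' -> .S, S -> .dcA, S -> .dc]


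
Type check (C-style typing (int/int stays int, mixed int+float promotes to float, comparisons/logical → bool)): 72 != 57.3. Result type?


Operand types: int != float
Rule: comparison yields bool
Result type: bool


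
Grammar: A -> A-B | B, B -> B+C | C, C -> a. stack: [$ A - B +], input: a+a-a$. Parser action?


no handle; shift 'a'
Action: shift


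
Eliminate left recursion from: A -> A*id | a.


Left-recursive alternatives: A*id; non-recursive: a
Introduce A': A -> aA', A' -> *idA' | ε


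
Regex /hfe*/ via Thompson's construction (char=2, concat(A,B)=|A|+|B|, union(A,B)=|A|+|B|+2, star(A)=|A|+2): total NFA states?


Syntax tree has 3 char leaf(s), 0 union(s), 1 star(s)
chars contribute 3×2 = 6; each union adds +2; each star adds +2
Total: 6 + 0 + 2 = 8 states


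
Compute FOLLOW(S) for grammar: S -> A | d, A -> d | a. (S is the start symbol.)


$ ∈ FOLLOW(S). For each A -> αBβ: add FIRST(β)\{ε} to FOLLOW(B); if β nullable, add FOLLOW(A).
FOLLOW(S) = {$}


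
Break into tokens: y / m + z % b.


Scan left to right, longest-match per lexeme
Tokens: ID(y), OP(/), ID(m), OP(+), ID(z), OP(%), ID(b)


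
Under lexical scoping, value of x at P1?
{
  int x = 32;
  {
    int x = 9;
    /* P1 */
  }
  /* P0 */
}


x declared in the same block as P1
x = 9


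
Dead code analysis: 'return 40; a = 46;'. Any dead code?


statement follows a return and is unreachable
Dead: 'a = 46'


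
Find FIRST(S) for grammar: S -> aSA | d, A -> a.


Per alternative of S: FIRST(aSA) = {a}; FIRST(d) = {d}
FIRST(S) = {a, d}


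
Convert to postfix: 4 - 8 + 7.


Left to right (same or higher precedence on left)
Postfix: 4 8 - 7 +


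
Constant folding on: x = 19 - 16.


19 - 16 = 3 at compile time
Optimized: x = 3


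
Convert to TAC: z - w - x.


Break into single-operator statements:
t1 = z - w
t2 = t1 - x


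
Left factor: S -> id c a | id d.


Common prefix: 'id'
Factored: S -> id S', S' -> c a | d


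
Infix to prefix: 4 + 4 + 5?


left-to-right (same/higher precedence on left): tree is (+ (+ 4 4) 5)
Prefix: + + 4 4 5


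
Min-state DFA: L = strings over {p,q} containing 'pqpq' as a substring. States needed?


KMP-style automaton: 4 progress states + 1 absorbing accept = 5
Minimal DFA: 5 states


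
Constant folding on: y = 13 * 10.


13 * 10 = 130 at compile time
Optimized: y = 130


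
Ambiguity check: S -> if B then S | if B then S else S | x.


dangling else: 'if B then if B then x else x' parses two ways
Ambiguous


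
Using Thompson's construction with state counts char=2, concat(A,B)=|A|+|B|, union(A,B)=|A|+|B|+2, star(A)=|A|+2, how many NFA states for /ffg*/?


Syntax tree has 3 char leaf(s), 0 union(s), 1 star(s)
chars contribute 3×2 = 6; each union adds +2; each star adds +2
Total: 6 + 0 + 2 = 8 states


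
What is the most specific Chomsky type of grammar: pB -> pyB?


LHS has context (more than one symbol) and |LHS| ≤ |RHS|
Classification: Type 1 (Context-Sensitive)


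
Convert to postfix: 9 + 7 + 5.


Left to right (same or higher precedence on left)
Postfix: 9 7 + 5 +


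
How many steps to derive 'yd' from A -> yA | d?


Derivation: A => yA => yd
Steps: 2


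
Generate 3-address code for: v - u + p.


Break into single-operator statements:
t1 = v - u
t2 = t1 + p


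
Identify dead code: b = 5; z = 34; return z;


b is assigned but never read
Dead: 'b = 5'


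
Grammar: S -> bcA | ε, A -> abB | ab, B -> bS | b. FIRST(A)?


Per alternative of A: FIRST(abB) = {a}; FIRST(ab) = {a}
FIRST(A) = {a}


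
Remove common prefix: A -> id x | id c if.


Common prefix: 'id'
Factored: A -> id A', A' -> x | c if


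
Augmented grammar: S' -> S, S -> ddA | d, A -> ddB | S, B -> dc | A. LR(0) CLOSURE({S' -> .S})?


Start: S' -> .S
For each item with dot before a nonterminal B, add B -> .γ for every B-production
Closure: [S' -> .S, S -> .ddA, S -> .d]


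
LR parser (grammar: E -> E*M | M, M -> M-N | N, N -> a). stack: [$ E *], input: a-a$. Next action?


no handle ('E*' is not any RHS); shift 'a'
Action: shift


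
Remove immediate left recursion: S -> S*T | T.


Left-recursive alternatives: S*T; non-recursive: T
Introduce S': S -> TS', S' -> *TS' | ε


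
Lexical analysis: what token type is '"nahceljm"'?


Pattern: double-quoted sequence
Type: STRING_LITERAL


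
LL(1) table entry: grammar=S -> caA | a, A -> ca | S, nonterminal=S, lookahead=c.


For [S, c]: 'c' ∈ FIRST(caA)
Entry: S -> caA


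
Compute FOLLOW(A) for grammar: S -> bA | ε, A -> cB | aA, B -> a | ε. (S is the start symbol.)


$ ∈ FOLLOW(S). For each A -> αBβ: add FIRST(β)\{ε} to FOLLOW(B); if β nullable, add FOLLOW(A).
FOLLOW(A) = {$}


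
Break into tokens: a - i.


Scan left to right, longest-match per lexeme
Tokens: ID(a), OP(-), ID(i)


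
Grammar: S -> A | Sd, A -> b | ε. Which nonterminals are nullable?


A nonterminal is nullable iff some alternative derives ε (directly, or every symbol in it is nullable)
Nullable: {A, S}


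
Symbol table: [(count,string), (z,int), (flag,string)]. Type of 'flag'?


Lookup 'flag' → type string


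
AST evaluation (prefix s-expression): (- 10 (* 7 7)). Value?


Evaluate inner: (* 7 7) = 49
Evaluate root: (- 10 49) = -39
Result: -39


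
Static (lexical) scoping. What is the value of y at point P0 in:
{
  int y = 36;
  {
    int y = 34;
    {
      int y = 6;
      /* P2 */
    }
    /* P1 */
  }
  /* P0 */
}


y declared in the same block as P0
y = 36


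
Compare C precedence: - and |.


'-' is additive (level 9); '|' is bitwise OR (level 3)
Higher level binds tighter
'-' has higher precedence than '|'


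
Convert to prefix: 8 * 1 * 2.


left-to-right (same/higher precedence on left): tree is (* (* 8 1) 2)
Prefix: * * 8 1 2


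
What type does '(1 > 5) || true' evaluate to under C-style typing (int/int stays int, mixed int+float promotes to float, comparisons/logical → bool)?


Operand types: bool || bool
Rule: logical operators take bool operands and yield bool
Result type: bool


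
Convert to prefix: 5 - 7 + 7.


left-to-right (same/higher precedence on left): tree is (+ (- 5 7) 7)
Prefix: + - 5 7 7


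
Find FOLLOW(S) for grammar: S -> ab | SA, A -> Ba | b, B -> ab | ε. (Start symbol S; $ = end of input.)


$ ∈ FOLLOW(S). For each A -> αBβ: add FIRST(β)\{ε} to FOLLOW(B); if β nullable, add FOLLOW(A).
FOLLOW(S) = {$, a, b}


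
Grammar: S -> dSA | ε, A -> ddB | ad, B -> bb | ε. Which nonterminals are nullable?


A nonterminal is nullable iff some alternative derives ε (directly, or every symbol in it is nullable)
Nullable: {B, S}


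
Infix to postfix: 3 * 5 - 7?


Left to right (same or higher precedence on left)
Postfix: 3 5 * 7 -


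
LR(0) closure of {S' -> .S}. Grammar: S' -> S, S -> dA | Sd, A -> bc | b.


Start: S' -> .S
For each item with dot before a nonterminal B, add B -> .γ for every B-production
Closure: [S' -> .S, S -> .dA, S -> .Sd]


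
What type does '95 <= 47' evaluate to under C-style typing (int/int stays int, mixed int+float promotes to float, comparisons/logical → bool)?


Operand types: int <= int
Rule: comparison yields bool
Result type: bool


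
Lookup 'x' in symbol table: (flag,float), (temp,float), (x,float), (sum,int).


Lookup 'x' → type float


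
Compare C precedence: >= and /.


'/' is multiplicative (level 10); '>=' is relational (level 7)
Higher level binds tighter
'/' has higher precedence than '>='


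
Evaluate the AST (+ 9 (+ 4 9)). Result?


Evaluate inner: (+ 4 9) = 13
Evaluate root: (+ 9 13) = 22
Result: 22


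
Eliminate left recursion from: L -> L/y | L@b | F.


Left-recursive alternatives: L/y, L@b; non-recursive: F
Introduce L': L -> FL', L' -> /yL' | @bL' | ε


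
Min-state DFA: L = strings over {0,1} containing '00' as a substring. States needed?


KMP-style automaton: 2 progress states + 1 absorbing accept = 3
Minimal DFA: 3 states


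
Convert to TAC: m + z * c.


Break into single-operator statements:
t1 = z * c
t2 = m + t1


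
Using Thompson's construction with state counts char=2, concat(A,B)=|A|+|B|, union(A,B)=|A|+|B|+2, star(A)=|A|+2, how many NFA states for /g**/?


Syntax tree has 1 char leaf(s), 0 union(s), 2 star(s)
chars contribute 1×2 = 2; each union adds +2; each star adds +2
Total: 2 + 0 + 4 = 6 states


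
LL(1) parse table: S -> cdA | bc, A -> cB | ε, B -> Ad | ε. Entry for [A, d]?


For [A, d]: ε is nullable and 'd' ∈ FOLLOW(A)
Entry: A -> ε


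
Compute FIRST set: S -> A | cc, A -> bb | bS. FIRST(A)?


Per alternative of A: FIRST(bb) = {b}; FIRST(bS) = {b}
FIRST(A) = {b}


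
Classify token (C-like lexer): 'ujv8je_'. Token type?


Pattern: letter/underscore followed by alphanumerics, not a keyword
Type: IDENTIFIER


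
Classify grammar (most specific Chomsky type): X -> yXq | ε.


Single nonterminal LHS, but y^n q^n is not regular
Classification: Type 2 (Context-Free)


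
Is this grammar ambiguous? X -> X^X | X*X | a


'a^a*a' has two parse trees (no precedence encoded between ^ and *)
Ambiguous


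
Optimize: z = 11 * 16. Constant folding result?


11 * 16 = 176 at compile time
Optimized: z = 176


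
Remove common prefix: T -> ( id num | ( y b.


Common prefix: '('
Factored: T -> ( T', T' -> id num | y b


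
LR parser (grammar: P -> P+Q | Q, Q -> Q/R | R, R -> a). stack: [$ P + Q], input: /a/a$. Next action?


'/' can extend Q; shift to build Q -> Q/R
Action: shift


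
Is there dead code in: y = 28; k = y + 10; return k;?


y is read by k's definition; k is returned
No dead code


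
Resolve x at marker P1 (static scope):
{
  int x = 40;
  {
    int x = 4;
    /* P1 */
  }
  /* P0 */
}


x declared in the same block as P1
x = 4


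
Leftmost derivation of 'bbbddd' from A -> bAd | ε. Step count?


Derivation: A => bAd => bbAdd => bbbAddd => bbbddd
Steps: 4


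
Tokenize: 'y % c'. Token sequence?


Scan left to right, longest-match per lexeme
Tokens: ID(y), OP(%), ID(c)


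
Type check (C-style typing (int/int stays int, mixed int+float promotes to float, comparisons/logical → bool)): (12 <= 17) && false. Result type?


Operand types: bool && bool
Rule: logical operators take bool operands and yield bool
Result type: bool


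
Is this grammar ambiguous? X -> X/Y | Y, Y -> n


precedence layered via separate nonterminal Y: deterministic
Unambiguous


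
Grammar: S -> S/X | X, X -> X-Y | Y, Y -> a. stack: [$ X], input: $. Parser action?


lookahead ∉ {-} so X won't extend; reduce S -> X
Action: reduce (S -> X)


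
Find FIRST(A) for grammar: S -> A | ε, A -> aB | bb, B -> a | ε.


Per alternative of A: FIRST(aB) = {a}; FIRST(bb) = {b}
FIRST(A) = {a, b}


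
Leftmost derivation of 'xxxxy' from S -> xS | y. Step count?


Derivation: S => xS => xxS => xxxS => xxxxS => xxxxy
Steps: 5


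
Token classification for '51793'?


Pattern: digits only
Type: INTEGER_LITERAL


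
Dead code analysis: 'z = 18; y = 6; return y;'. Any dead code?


z is assigned but never read
Dead: 'z = 18'


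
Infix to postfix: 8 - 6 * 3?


* has higher precedence, evaluate 6*3 first
Postfix: 8 6 3 * -


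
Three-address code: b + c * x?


Break into single-operator statements:
t1 = c * x
t2 = b + t1


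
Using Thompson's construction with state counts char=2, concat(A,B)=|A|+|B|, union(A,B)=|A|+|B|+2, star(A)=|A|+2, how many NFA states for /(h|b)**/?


Syntax tree has 2 char leaf(s), 1 union(s), 2 star(s)
chars contribute 2×2 = 4; each union adds +2; each star adds +2
Total: 4 + 2 + 4 = 10 states


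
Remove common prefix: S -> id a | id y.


Common prefix: 'id'
Factored: S -> id S', S' -> a | y


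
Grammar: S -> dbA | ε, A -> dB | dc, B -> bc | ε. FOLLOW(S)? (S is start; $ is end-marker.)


$ ∈ FOLLOW(S). For each A -> αBβ: add FIRST(β)\{ε} to FOLLOW(B); if β nullable, add FOLLOW(A).
FOLLOW(S) = {$}


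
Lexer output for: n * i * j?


Scan left to right, longest-match per lexeme
Tokens: ID(n), OP(*), ID(i), OP(*), ID(j)


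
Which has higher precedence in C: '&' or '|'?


'&' is bitwise AND (level 5); '|' is bitwise OR (level 3)
Higher level binds tighter
'&' has higher precedence than '|'


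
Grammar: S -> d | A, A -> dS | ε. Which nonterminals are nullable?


A nonterminal is nullable iff some alternative derives ε (directly, or every symbol in it is nullable)
Nullable: {A, S}


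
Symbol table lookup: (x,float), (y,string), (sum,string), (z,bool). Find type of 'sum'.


Lookup 'sum' → type string


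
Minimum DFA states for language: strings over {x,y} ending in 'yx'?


Track the longest suffix of input matching a prefix of 'yx': 3 classes (prefixes of length 0..2)
Minimal DFA: 3 states


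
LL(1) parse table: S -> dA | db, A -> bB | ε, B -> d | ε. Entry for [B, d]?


For [B, d]: 'd' ∈ FIRST(d)
Entry: B -> d


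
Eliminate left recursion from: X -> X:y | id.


Left-recursive alternatives: X:y; non-recursive: id
Introduce X': X -> idX', X' -> :yX' | ε


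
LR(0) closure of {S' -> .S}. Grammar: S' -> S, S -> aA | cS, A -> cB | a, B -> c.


Start: S' -> .S
For each item with dot before a nonterminal B, add B -> .γ for every B-production
Closure: [S' -> .S, S -> .aA, S -> .cS]


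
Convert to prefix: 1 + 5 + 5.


left-to-right (same/higher precedence on left): tree is (+ (+ 1 5) 5)
Prefix: + + 1 5 5


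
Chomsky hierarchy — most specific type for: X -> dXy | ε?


Single nonterminal LHS, but d^n y^n is not regular
Classification: Type 2 (Context-Free)


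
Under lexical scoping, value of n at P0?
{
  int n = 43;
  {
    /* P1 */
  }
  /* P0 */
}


n declared in the same block as P0
n = 43


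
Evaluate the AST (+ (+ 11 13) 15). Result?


Evaluate inner: (+ 11 13) = 24
Evaluate root: (+ 24 15) = 39
Result: 39


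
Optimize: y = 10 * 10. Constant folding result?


10 * 10 = 100 at compile time
Optimized: y = 100


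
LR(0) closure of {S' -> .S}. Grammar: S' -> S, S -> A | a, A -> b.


Start: S' -> .S
For each item with dot before a nonterminal B, add B -> .γ for every B-production
Closure: [S' -> .S, S -> .A, S -> .a, A -> .b]


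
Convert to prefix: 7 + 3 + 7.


left-to-right (same/higher precedence on left): tree is (+ (+ 7 3) 7)
Prefix: + + 7 3 7


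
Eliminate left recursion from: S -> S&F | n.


Left-recursive alternatives: S&F; non-recursive: n
Introduce S': S -> nS', S' -> &FS' | ε


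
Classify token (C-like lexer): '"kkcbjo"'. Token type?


Pattern: double-quoted sequence
Type: STRING_LITERAL


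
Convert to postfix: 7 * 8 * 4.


Left to right (same or higher precedence on left)
Postfix: 7 8 * 4 *


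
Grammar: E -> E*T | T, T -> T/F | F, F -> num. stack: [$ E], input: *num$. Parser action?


shift '*' to continue E -> E*T
Action: shift


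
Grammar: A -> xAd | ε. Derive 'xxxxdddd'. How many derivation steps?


Derivation: A => xAd => xxAdd => xxxAddd => xxxxAdddd => xxxxdddd
Steps: 5


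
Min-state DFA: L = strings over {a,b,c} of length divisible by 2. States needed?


Track length mod 2: states 0..1, accept at 0
Minimal DFA: 2 states


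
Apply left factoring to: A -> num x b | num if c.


Common prefix: 'num'
Factored: A -> num A', A' -> x b | if c


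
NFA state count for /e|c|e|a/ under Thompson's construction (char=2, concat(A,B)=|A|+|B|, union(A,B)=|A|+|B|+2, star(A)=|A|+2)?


Syntax tree has 4 char leaf(s), 3 union(s), 0 star(s)
chars contribute 4×2 = 8; each union adds +2; each star adds +2
Total: 8 + 6 + 0 = 14 states


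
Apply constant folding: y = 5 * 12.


5 * 12 = 60 at compile time
Optimized: y = 60


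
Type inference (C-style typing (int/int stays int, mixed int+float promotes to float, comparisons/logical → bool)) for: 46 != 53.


Operand types: int != int
Rule: comparison yields bool
Result type: bool


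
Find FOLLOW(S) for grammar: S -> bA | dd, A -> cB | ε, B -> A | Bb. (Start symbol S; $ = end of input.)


$ ∈ FOLLOW(S). For each A -> αBβ: add FIRST(β)\{ε} to FOLLOW(B); if β nullable, add FOLLOW(A).
FOLLOW(S) = {$}


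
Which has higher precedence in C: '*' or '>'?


'*' is multiplicative (level 10); '>' is relational (level 7)
Higher level binds tighter
'*' has higher precedence than '>'


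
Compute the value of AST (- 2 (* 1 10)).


Evaluate inner: (* 1 10) = 10
Evaluate root: (- 2 10) = -8
Result: -8


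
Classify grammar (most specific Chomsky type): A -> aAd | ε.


Single nonterminal LHS, but a^n d^n is not regular
Classification: Type 2 (Context-Free)


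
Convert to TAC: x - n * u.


Break into single-operator statements:
t1 = n * u
t2 = x - t1


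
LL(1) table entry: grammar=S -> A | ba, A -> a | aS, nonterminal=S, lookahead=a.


For [S, a]: 'a' ∈ FIRST(A)
Entry: S -> A


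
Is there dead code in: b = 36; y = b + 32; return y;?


b is read by y's definition; y is returned
No dead code


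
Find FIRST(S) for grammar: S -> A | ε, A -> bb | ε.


Per alternative of S: FIRST(A) = {b, ε}; FIRST(ε) = {ε}
FIRST(S) = {b, ε}


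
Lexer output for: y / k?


Scan left to right, longest-match per lexeme
Tokens: ID(y), OP(/), ID(k)


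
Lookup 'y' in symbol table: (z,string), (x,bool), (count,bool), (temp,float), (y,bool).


Lookup 'y' → type bool


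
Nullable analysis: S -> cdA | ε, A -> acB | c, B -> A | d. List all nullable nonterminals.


A nonterminal is nullable iff some alternative derives ε (directly, or every symbol in it is nullable)
Nullable: {S}


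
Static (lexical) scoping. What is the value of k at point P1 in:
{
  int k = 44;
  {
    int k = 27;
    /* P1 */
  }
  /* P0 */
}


k declared in the same block as P1
k = 27


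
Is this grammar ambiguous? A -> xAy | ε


balanced x^n…y^n: each string has a unique parse
Unambiguous


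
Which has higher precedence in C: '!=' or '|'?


'!=' is equality (level 6); '|' is bitwise OR (level 3)
Higher level binds tighter
'!=' has higher precedence than '|'


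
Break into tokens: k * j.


Scan left to right, longest-match per lexeme
Tokens: ID(k), OP(*), ID(j)


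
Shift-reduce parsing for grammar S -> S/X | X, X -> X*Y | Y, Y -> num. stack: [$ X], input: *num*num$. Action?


shift '*' to continue X -> X*Y
Action: shift


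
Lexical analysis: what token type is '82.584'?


Pattern: digits with a decimal point
Type: FLOAT_LITERAL


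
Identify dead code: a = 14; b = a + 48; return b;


a is read by b's definition; b is returned
No dead code


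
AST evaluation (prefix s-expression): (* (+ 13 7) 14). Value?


Evaluate inner: (+ 13 7) = 20
Evaluate root: (* 20 14) = 280
Result: 280


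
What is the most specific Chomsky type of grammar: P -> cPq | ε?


Single nonterminal LHS, but c^n q^n is not regular
Classification: Type 2 (Context-Free)


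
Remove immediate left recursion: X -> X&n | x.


Left-recursive alternatives: X&n; non-recursive: x
Introduce X': X -> xX', X' -> &nX' | ε


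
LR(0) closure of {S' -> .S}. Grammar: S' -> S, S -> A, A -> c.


Start: S' -> .S
For each item with dot before a nonterminal B, add B -> .γ for every B-production
Closure: [S' -> .S, S -> .A, A -> .c]


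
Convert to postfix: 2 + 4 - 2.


Left to right (same or higher precedence on left)
Postfix: 2 4 + 2 -


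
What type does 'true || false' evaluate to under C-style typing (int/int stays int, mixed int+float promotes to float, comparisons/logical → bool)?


Operand types: bool || bool
Rule: logical operators take bool operands and yield bool
Result type: bool


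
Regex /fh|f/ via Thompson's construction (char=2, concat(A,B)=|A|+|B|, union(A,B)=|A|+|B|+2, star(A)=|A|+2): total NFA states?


Syntax tree has 3 char leaf(s), 1 union(s), 0 star(s)
chars contribute 3×2 = 6; each union adds +2; each star adds +2
Total: 6 + 2 + 0 = 8 states


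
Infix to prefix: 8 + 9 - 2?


left-to-right (same/higher precedence on left): tree is (- (+ 8 9) 2)
Prefix: - + 8 9 2


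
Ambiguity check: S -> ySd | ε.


balanced y^n…d^n: each string has a unique parse
Unambiguous


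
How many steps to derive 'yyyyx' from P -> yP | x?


Derivation: P => yP => yyP => yyyP => yyyyP => yyyyx
Steps: 5


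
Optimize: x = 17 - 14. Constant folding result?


17 - 14 = 3 at compile time
Optimized: x = 3


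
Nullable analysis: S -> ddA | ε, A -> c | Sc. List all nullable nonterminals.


A nonterminal is nullable iff some alternative derives ε (directly, or every symbol in it is nullable)
Nullable: {S}


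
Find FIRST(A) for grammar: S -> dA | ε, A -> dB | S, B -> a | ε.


Per alternative of A: FIRST(dB) = {d}; FIRST(S) = {d, ε}
FIRST(A) = {d, ε}


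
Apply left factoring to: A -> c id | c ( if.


Common prefix: 'c'
Factored: A -> c A', A' -> id | ( if


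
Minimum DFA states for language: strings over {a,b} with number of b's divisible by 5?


Track (count of b) mod 5: states 0..4, accept at 0
Minimal DFA: 5 states


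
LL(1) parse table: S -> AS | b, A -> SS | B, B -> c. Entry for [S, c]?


For [S, c]: 'c' ∈ FIRST(AS)
Entry: S -> AS


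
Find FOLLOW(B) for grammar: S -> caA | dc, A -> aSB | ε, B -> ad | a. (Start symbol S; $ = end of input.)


$ ∈ FOLLOW(S). For each A -> αBβ: add FIRST(β)\{ε} to FOLLOW(B); if β nullable, add FOLLOW(A).
FOLLOW(B) = {$, a}


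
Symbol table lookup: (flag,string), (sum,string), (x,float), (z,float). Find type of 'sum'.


Lookup 'sum' → type string


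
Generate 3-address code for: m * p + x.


Break into single-operator statements:
t1 = m * p
t2 = t1 + x


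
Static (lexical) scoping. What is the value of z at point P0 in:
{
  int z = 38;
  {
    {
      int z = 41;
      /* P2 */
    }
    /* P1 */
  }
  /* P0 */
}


z declared in the same block as P0
z = 38


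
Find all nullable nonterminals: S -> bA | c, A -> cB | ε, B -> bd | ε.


A nonterminal is nullable iff some alternative derives ε (directly, or every symbol in it is nullable)
Nullable: {A, B}


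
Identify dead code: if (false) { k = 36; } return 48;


condition is constant false, so the whole block is unreachable
Dead: 'if (false) { k = 36; }'


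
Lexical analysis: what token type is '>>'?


Pattern: operator symbol
Type: OPERATOR


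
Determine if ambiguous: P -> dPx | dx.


balanced d^n…x^n: each string has a unique parse
Unambiguous


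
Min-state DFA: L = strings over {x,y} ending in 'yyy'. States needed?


Track the longest suffix of input matching a prefix of 'yyy': 4 classes (prefixes of length 0..3)
Minimal DFA: 4 states


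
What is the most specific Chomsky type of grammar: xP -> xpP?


LHS has context (more than one symbol) and |LHS| ≤ |RHS|
Classification: Type 1 (Context-Sensitive)


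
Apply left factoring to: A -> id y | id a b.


Common prefix: 'id'
Factored: A -> id A', A' -> y | a b


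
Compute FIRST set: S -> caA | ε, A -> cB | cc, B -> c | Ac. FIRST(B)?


Per alternative of B: FIRST(c) = {c}; FIRST(Ac) = {c}
FIRST(B) = {c}


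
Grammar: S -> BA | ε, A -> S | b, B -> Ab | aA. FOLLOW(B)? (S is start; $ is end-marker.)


$ ∈ FOLLOW(S). For each A -> αBβ: add FIRST(β)\{ε} to FOLLOW(B); if β nullable, add FOLLOW(A).
FOLLOW(B) = {$, a, b}


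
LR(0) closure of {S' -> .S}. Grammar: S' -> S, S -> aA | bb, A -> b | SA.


Start: S' -> .S
For each item with dot before a nonterminal B, add B -> .γ for every B-production
Closure: [S' -> .S, S -> .aA, S -> .bb]


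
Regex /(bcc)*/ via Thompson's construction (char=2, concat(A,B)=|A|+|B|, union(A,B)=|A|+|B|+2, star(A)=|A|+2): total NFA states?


Syntax tree has 3 char leaf(s), 0 union(s), 1 star(s)
chars contribute 3×2 = 6; each union adds +2; each star adds +2
Total: 6 + 0 + 2 = 8 states


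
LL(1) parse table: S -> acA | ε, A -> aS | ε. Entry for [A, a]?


For [A, a]: 'a' ∈ FIRST(aS)
Entry: A -> aS


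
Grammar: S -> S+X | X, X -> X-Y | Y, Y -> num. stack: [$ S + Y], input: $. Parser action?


'Y' (not preceded by X-) is the handle for X -> Y
Action: reduce (X -> Y)


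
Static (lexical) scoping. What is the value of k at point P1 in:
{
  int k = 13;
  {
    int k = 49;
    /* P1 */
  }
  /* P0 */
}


k declared in the same block as P1
k = 49


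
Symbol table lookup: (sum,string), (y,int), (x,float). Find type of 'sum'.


Lookup 'sum' → type string


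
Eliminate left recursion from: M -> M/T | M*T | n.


Left-recursive alternatives: M/T, M*T; non-recursive: n
Introduce M': M -> nM', M' -> /TM' | *TM' | ε


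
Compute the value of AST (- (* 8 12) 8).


Evaluate inner: (* 8 12) = 96
Evaluate root: (- 96 8) = 88
Result: 88


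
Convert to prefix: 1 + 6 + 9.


left-to-right (same/higher precedence on left): tree is (+ (+ 1 6) 9)
Prefix: + + 1 6 9


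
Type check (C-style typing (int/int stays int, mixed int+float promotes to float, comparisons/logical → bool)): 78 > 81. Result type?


Operand types: int > int
Rule: comparison yields bool
Result type: bool


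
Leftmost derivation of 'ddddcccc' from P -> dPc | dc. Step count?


Derivation: P => dPc => ddPcc => dddPccc => ddddcccc
Steps: 4


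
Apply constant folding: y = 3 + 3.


3 + 3 = 6 at compile time
Optimized: y = 6


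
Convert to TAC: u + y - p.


Break into single-operator statements:
t1 = u + y
t2 = t1 - p


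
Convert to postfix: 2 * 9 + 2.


Left to right (same or higher precedence on left)
Postfix: 2 9 * 2 +


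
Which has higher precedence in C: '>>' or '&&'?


'>>' is shift (level 8); '&&' is logical AND (level 2)
Higher level binds tighter
'>>' has higher precedence than '&&'


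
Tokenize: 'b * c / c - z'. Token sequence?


Scan left to right, longest-match per lexeme
Tokens: ID(b), OP(*), ID(c), OP(/), ID(c), OP(-), ID(z)


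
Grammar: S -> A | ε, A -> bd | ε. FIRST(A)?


Per alternative of A: FIRST(bd) = {b}; FIRST(ε) = {ε}
FIRST(A) = {b, ε}


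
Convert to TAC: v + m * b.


Break into single-operator statements:
t1 = m * b
t2 = v + t1


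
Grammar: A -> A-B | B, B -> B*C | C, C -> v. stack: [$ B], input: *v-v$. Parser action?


shift '*' to continue B -> B*C
Action: shift


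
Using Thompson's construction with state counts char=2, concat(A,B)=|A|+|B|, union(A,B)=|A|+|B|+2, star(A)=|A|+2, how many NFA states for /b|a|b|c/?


Syntax tree has 4 char leaf(s), 3 union(s), 0 star(s)
chars contribute 4×2 = 8; each union adds +2; each star adds +2
Total: 8 + 6 + 0 = 14 states


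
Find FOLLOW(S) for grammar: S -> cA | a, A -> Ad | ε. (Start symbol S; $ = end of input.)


$ ∈ FOLLOW(S). For each A -> αBβ: add FIRST(β)\{ε} to FOLLOW(B); if β nullable, add FOLLOW(A).
FOLLOW(S) = {$}


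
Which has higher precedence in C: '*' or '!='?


'*' is multiplicative (level 10); '!=' is equality (level 6)
Higher level binds tighter
'*' has higher precedence than '!='


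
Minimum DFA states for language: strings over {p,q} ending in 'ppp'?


Track the longest suffix of input matching a prefix of 'ppp': 4 classes (prefixes of length 0..3)
Minimal DFA: 4 states


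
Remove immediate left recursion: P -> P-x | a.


Left-recursive alternatives: P-x; non-recursive: a
Introduce P': P -> aP', P' -> -xP' | ε


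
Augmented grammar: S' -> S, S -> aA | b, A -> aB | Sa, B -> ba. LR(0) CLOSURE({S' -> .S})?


Start: S' -> .S
For each item with dot before a nonterminal B, add B -> .γ for every B-production
Closure: [S' -> .S, S -> .aA, S -> .b]


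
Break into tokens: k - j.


Scan left to right, longest-match per lexeme
Tokens: ID(k), OP(-), ID(j)


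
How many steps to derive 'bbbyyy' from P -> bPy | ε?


Derivation: P => bPy => bbPyy => bbbPyyy => bbbyyy
Steps: 4


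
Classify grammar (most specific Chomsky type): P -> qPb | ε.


Single nonterminal LHS, but q^n b^n is not regular
Classification: Type 2 (Context-Free)


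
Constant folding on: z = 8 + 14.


8 + 14 = 22 at compile time
Optimized: z = 22


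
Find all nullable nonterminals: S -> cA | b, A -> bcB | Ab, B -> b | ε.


A nonterminal is nullable iff some alternative derives ε (directly, or every symbol in it is nullable)
Nullable: {B}


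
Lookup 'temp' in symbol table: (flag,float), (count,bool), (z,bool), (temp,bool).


Lookup 'temp' → type bool


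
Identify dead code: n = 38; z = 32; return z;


n is assigned but never read
Dead: 'n = 38'


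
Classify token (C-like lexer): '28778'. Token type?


Pattern: digits only
Type: INTEGER_LITERAL


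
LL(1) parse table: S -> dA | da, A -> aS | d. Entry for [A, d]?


For [A, d]: 'd' ∈ FIRST(d)
Entry: A -> d


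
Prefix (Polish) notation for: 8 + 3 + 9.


left-to-right (same/higher precedence on left): tree is (+ (+ 8 3) 9)
Prefix: + + 8 3 9


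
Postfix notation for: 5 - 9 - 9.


Left to right (same or higher precedence on left)
Postfix: 5 9 - 9 -


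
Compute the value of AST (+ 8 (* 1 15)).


Evaluate inner: (* 1 15) = 15
Evaluate root: (+ 8 15) = 23
Result: 23


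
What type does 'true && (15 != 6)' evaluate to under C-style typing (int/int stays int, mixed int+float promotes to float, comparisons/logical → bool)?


Operand types: bool && bool
Rule: logical operators take bool operands and yield bool
Result type: bool


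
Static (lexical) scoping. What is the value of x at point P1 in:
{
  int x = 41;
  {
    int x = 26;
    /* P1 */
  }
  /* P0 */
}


x declared in the same block as P1
x = 26


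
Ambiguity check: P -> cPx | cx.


balanced c^n…x^n: each string has a unique parse
Unambiguous


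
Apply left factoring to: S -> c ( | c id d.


Common prefix: 'c'
Factored: S -> c S', S' -> ( | id d


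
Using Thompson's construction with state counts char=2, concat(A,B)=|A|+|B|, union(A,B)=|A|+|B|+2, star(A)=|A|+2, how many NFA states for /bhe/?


Syntax tree has 3 char leaf(s), 0 union(s), 0 star(s)
chars contribute 3×2 = 6; each union adds +2; each star adds +2
Total: 6 + 0 + 0 = 6 states


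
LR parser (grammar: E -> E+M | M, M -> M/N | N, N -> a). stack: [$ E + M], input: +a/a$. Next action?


handle 'E+M' on top; lookahead ∈ FOLLOW(E) = {+, $}
Action: reduce (E -> E+M)


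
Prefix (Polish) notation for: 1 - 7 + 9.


left-to-right (same/higher precedence on left): tree is (+ (- 1 7) 9)
Prefix: + - 1 7 9


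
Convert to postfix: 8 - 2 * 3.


* has higher precedence, evaluate 2*3 first
Postfix: 8 2 3 * -


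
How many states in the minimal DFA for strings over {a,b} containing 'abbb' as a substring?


KMP-style automaton: 4 progress states + 1 absorbing accept = 5
Minimal DFA: 5 states


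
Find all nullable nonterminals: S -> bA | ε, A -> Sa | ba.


A nonterminal is nullable iff some alternative derives ε (directly, or every symbol in it is nullable)
Nullable: {S}


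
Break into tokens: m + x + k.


Scan left to right, longest-match per lexeme
Tokens: ID(m), OP(+), ID(x), OP(+), ID(k)


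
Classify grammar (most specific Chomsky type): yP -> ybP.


LHS has context (more than one symbol) and |LHS| ≤ |RHS|
Classification: Type 1 (Context-Sensitive)


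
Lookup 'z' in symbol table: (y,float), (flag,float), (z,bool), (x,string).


Lookup 'z' → type bool


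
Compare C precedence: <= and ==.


'<=' is relational (level 7); '==' is equality (level 6)
Higher level binds tighter
'<=' has higher precedence than '=='


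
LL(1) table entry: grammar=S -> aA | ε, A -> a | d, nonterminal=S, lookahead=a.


For [S, a]: 'a' ∈ FIRST(aA)
Entry: S -> aA


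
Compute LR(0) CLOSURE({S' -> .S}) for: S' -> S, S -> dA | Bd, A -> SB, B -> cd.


Start: S' -> .S
For each item with dot before a nonterminal B, add B -> .γ for every B-production
Closure: [S' -> .S, S -> .dA, S -> .Bd, B -> .cd]


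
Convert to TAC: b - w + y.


Break into single-operator statements:
t1 = b - w
t2 = t1 + y


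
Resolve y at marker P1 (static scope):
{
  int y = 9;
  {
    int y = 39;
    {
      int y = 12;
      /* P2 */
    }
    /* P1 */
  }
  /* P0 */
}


y declared in the same block as P1
y = 39


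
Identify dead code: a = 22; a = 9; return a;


first assignment to a is overwritten before any read
Dead: 'a = 22'


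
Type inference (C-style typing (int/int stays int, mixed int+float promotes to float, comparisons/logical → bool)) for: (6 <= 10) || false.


Operand types: bool || bool
Rule: logical operators take bool operands and yield bool
Result type: bool


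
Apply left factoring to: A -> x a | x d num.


Common prefix: 'x'
Factored: A -> x A', A' -> a | d num


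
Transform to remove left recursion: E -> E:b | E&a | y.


Left-recursive alternatives: E:b, E&a; non-recursive: y
Introduce E': E -> yE', E' -> :bE' | &aE' | ε


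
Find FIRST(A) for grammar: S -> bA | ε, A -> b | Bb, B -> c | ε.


Per alternative of A: FIRST(b) = {b}; FIRST(Bb) = {b, c}
FIRST(A) = {b, c}


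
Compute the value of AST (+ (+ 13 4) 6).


Evaluate inner: (+ 13 4) = 17
Evaluate root: (+ 17 6) = 23
Result: 23


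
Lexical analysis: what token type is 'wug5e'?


Pattern: letter/underscore followed by alphanumerics, not a keyword
Type: IDENTIFIER


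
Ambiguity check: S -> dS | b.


right-linear, alternatives start with distinct terminals 'd' vs 'b': unique leftmost derivation
Unambiguous


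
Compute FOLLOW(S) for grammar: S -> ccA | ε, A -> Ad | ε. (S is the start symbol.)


$ ∈ FOLLOW(S). For each A -> αBβ: add FIRST(β)\{ε} to FOLLOW(B); if β nullable, add FOLLOW(A).
FOLLOW(S) = {$}


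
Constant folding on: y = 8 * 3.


8 * 3 = 24 at compile time
Optimized: y = 24


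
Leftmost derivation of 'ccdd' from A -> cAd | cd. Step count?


Derivation: A => cAd => ccdd
Steps: 2


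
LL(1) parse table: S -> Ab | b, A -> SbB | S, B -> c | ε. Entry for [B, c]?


For [B, c]: 'c' ∈ FIRST(c)
Entry: B -> c


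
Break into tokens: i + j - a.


Scan left to right, longest-match per lexeme
Tokens: ID(i), OP(+), ID(j), OP(-), ID(a)


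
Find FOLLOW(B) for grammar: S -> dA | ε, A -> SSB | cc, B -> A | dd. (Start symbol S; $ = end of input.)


$ ∈ FOLLOW(S). For each A -> αBβ: add FIRST(β)\{ε} to FOLLOW(B); if β nullable, add FOLLOW(A).
FOLLOW(B) = {$, c, d}


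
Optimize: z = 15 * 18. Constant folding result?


15 * 18 = 270 at compile time
Optimized: z = 270


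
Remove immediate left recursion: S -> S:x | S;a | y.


Left-recursive alternatives: S:x, S;a; non-recursive: y
Introduce S': S -> yS', S' -> :xS' | ;aS' | ε


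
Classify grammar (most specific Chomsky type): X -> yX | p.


Right-linear: every RHS is a terminal or a terminal followed by one nonterminal
Classification: Type 3 (Regular)


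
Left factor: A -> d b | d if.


Common prefix: 'd'
Factored: A -> d A', A' -> b | if


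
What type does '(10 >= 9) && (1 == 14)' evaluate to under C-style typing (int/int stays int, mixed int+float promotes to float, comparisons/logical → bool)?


Operand types: bool && bool
Rule: logical operators take bool operands and yield bool
Result type: bool


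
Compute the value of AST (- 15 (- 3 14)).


Evaluate inner: (- 3 14) = -11
Evaluate root: (- 15 -11) = 26
Result: 26
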